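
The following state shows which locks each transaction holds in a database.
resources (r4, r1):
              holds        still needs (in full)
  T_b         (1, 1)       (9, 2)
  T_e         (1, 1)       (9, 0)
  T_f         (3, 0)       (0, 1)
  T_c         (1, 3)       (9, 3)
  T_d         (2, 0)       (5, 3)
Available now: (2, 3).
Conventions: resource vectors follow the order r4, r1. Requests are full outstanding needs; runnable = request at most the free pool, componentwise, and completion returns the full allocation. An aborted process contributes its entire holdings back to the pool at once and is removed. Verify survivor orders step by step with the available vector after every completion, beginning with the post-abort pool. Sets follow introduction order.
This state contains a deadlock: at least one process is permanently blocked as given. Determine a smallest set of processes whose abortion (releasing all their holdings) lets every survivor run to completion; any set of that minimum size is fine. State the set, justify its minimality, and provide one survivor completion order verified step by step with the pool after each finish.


The answer: abort T_b and T_c.
Key observation: aborting T_b and T_c returns (2, 4), and T_e — hopeless before — runs at step 3 with the returned capacity in the pool.
Why nothing smaller works — every single abort fails: T_b alone leaves T_e blocked (short on r4); T_e alone leaves T_b blocked (short on r4); T_f alone leaves T_b blocked (short on r4); T_c alone leaves T_b blocked (short on r4); T_d alone leaves T_b blocked (short on r4).
Survivors finish in the order: T_f, T_d, T_e. Check, step by step (pool after the aborts first):
  pool = (4, 7)
  T_f: need (0, 1) fits (4, 7); releases (3, 0), pool now (7, 7)
  T_d: need (5, 3) fits (7, 7); releases (2, 0), pool now (9, 7)
  T_e: need (9, 0) fits (9, 7); releases (1, 1), pool now (10, 8)


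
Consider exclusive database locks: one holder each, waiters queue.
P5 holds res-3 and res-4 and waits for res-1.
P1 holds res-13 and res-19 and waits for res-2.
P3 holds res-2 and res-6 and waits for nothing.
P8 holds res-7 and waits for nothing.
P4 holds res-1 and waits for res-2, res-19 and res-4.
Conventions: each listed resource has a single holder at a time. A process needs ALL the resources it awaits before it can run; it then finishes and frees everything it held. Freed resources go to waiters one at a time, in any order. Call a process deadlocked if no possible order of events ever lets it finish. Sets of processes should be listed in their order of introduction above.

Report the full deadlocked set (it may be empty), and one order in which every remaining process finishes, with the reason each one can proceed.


Deadlocked set: P5 and P4.
Key observation: the cycle P5 -> P4 -> P5 can never break — each member waits on the next; no other process is dragged down with it.
A valid finishing order for the others: P3, P1, P8.
Check, step by step:
  P3: no waits; runs immediately, freeing res-2 and res-6
  P1: everything it awaited (res-2) is free; runs, freeing res-13 and res-19
  P8: no waits; runs immediately, freeing res-7


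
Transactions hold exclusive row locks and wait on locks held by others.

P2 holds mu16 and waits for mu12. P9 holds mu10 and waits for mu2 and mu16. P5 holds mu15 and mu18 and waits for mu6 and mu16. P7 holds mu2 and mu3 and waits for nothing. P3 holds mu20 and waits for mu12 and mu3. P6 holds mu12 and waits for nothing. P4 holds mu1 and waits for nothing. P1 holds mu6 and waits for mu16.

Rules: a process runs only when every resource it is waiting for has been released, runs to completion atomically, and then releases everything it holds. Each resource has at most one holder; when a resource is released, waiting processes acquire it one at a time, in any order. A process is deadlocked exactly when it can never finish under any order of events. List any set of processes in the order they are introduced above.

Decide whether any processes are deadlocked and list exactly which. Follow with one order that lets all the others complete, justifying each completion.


Nothing here is deadlocked.
Key observation: the wait graph is acyclic; completion cascades from the unblocked processes through everyone else.
One completion order for the rest: P6, P2, P7, P9, P1, P5, P4, P3.
Walking it through:
  P6: no waits; runs immediately, freeing mu12
  P2 waits on mu12 — all released -> runs and releases mu16
  P7: no waits; runs immediately, freeing mu2 and mu3
  P9 waits on mu2 and mu16 — all released -> runs and releases mu10
  P1 waits on mu16 — all released -> runs and releases mu6
  P5 waits on mu6 and mu16 — all released -> runs and releases mu15 and mu18
  P4: no waits; runs immediately, freeing mu1
  P3 waits on mu12 and mu3 — all released -> runs and releases mu20


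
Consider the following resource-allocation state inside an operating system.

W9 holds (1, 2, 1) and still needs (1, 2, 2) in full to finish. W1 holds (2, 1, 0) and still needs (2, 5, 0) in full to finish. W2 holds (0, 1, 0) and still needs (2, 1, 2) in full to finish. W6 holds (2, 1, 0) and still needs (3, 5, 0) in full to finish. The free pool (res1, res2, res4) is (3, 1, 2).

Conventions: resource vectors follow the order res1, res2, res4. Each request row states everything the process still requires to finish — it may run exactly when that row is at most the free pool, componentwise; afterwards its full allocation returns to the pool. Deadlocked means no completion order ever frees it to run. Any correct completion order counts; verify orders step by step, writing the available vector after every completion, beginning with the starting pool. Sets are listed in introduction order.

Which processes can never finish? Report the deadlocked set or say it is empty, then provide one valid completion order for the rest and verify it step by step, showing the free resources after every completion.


The deadlocked set is W1 and W6.
Key observation: the pool after W2, W9 is (4, 4, 3); every surviving request exceeds it in res2, so progress ends there.
A valid finishing order for the others: W2, W9. Walking it through:
  pool = (3, 1, 2)
  run W2 (needs (2, 1, 2), free (3, 1, 2)); after release of (0, 1, 0) the pool is (3, 2, 2)
  run W9 (needs (1, 2, 2), free (3, 2, 2)); after release of (1, 2, 1) the pool is (4, 4, 3)
The stuck group stays short no matter what:
  blocked: W1 wants (2, 5, 0), pool (4, 4, 3) — not enough res2
  blocked: W6 wants (3, 5, 0), pool (4, 4, 3) — not enough res2


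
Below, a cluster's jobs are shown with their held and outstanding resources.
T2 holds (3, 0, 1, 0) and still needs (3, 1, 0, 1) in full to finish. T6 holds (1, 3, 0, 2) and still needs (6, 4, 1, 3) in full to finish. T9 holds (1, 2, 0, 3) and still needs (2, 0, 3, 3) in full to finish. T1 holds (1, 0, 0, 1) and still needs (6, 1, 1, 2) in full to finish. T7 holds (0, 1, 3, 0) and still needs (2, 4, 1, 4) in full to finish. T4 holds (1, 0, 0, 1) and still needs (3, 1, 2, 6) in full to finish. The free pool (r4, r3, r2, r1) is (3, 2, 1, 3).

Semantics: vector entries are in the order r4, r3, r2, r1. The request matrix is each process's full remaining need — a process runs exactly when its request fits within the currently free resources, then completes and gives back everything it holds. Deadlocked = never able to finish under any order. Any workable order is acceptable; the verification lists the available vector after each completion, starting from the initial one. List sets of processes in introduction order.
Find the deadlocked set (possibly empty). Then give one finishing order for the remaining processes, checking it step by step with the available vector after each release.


Deadlocked set: T6, T9, T7 and T4.
Key observation: after T2, T1 the pool peaks at (7, 2, 2, 4), and each blocked process is short somewhere: T6 on r3; T9 on r2; T7 on r3; T4 on r1.
The rest can finish in the order T2, T1. Walking it through:
  pool = (3, 2, 1, 3)
  run T2 (needs (3, 1, 0, 1), free (3, 2, 1, 3)); after release of (3, 0, 1, 0) the pool is (6, 2, 2, 3)
  run T1 (needs (6, 1, 1, 2), free (6, 2, 2, 3)); after release of (1, 0, 0, 1) the pool is (7, 2, 2, 4)
None of the blocked processes ever fits:
  T6 cannot run: need (6, 4, 1, 3) vs free (7, 2, 2, 4) (insufficient r3)
  T9 cannot run: need (2, 0, 3, 3) vs free (7, 2, 2, 4) (insufficient r2)
  T7 cannot run: need (2, 4, 1, 4) vs free (7, 2, 2, 4) (insufficient r3)
  T4 cannot run: need (3, 1, 2, 6) vs free (7, 2, 2, 4) (insufficient r1)


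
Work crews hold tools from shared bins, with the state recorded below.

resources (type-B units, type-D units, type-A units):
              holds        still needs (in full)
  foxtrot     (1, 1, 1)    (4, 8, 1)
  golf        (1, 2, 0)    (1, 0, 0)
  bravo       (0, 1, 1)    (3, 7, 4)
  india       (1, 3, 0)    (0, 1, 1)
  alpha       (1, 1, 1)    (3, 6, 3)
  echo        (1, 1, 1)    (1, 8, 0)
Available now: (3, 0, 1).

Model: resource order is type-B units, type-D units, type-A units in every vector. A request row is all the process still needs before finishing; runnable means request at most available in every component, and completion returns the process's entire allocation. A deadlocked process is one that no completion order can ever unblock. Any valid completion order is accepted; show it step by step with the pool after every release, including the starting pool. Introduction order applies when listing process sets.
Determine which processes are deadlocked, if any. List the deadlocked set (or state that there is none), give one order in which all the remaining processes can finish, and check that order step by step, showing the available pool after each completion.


The deadlocked set is foxtrot, bravo, alpha and echo.
Key observation: golf, india can finish, but then (5, 5, 1) is all there is, and the blocked group's type-D units demands exceed it.
The rest can finish in the order golf, india. Verifying each step:
  pool = (3, 0, 1)
  golf: need (1, 0, 0) fits (3, 0, 1); releases (1, 2, 0), pool now (4, 2, 1)
  india: need (0, 1, 1) fits (4, 2, 1); releases (1, 3, 0), pool now (5, 5, 1)
The stuck group stays short no matter what:
  foxtrot cannot run: need (4, 8, 1) vs free (5, 5, 1) (insufficient type-D units)
  bravo cannot run: need (3, 7, 4) vs free (5, 5, 1) (insufficient type-D units and type-A units)
  alpha cannot run: need (3, 6, 3) vs free (5, 5, 1) (insufficient type-D units and type-A units)
  echo cannot run: need (1, 8, 0) vs free (5, 5, 1) (insufficient type-D units)


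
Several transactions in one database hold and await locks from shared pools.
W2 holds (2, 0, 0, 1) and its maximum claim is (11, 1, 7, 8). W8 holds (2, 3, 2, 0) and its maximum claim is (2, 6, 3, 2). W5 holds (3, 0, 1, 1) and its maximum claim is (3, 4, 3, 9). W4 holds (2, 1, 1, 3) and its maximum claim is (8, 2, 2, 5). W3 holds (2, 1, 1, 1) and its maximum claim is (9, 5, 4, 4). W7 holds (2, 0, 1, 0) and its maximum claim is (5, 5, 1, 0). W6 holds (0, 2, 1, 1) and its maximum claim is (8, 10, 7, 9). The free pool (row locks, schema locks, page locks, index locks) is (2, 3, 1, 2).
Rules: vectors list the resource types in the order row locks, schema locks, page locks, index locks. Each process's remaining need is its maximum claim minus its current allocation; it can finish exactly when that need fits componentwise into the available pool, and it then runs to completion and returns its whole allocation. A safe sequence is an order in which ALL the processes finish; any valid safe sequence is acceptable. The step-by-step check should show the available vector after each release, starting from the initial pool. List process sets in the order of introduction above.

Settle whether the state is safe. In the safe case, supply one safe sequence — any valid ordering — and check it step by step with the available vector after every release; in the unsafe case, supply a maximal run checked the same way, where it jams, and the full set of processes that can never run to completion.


The state is UNSAFE.
Key observation: the pool after W8, W7, W4, W3 is (10, 8, 6, 6); every surviving request exceeds it in index locks, so progress ends there.
A maximal execution: W8, W7, W4, W3 — then nothing else fits. Step-by-step check:
  pool = (2, 3, 1, 2)
  W8 needs (0, 3, 1, 2) <= (2, 3, 1, 2) -> finishes; pool += (2, 3, 2, 0) = (4, 6, 3, 2)
  W7 needs (3, 5, 0, 0) <= (4, 6, 3, 2) -> finishes; pool += (2, 0, 1, 0) = (6, 6, 4, 2)
  W4 needs (6, 1, 1, 2) <= (6, 6, 4, 2) -> finishes; pool += (2, 1, 1, 3) = (8, 7, 5, 5)
  W3 needs (7, 4, 3, 3) <= (8, 7, 5, 5) -> finishes; pool += (2, 1, 1, 1) = (10, 8, 6, 6)
  W2 cannot run: need (9, 1, 7, 7) vs free (10, 8, 6, 6) (insufficient page locks and index locks)
  W5 cannot run: need (0, 4, 2, 8) vs free (10, 8, 6, 6) (insufficient index locks)
  W6 cannot run: need (8, 8, 6, 8) vs free (10, 8, 6, 6) (insufficient index locks)
Never able to finish: W2, W5 and W6.


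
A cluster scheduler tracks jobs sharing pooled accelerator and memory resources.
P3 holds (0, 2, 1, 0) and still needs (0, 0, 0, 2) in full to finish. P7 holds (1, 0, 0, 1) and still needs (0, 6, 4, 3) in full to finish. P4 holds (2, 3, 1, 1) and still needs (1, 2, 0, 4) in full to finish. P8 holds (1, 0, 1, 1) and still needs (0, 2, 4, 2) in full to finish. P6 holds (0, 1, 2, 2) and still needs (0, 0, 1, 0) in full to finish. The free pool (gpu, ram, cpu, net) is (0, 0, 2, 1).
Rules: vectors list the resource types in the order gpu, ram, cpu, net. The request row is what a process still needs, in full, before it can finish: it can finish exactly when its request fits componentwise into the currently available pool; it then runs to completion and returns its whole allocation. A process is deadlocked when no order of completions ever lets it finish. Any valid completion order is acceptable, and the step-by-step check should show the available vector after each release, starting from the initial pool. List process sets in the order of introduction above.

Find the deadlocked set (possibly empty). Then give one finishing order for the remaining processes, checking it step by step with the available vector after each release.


Nothing here is deadlocked.
Key observation: P6 fits the free pool immediately, and its release cascades until everyone finishes.
The rest can finish in the order P6, P3, P8, P4, P7. Verifying each step:
  pool = (0, 0, 2, 1)
  run P6 (needs (0, 0, 1, 0), free (0, 0, 2, 1)); after release of (0, 1, 2, 2) the pool is (0, 1, 4, 3)
  run P3 (needs (0, 0, 0, 2), free (0, 1, 4, 3)); after release of (0, 2, 1, 0) the pool is (0, 3, 5, 3)
  run P8 (needs (0, 2, 4, 2), free (0, 3, 5, 3)); after release of (1, 0, 1, 1) the pool is (1, 3, 6, 4)
  run P4 (needs (1, 2, 0, 4), free (1, 3, 6, 4)); after release of (2, 3, 1, 1) the pool is (3, 6, 7, 5)
  run P7 (needs (0, 6, 4, 3), free (3, 6, 7, 5)); after release of (1, 0, 0, 1) the pool is (4, 6, 7, 6)


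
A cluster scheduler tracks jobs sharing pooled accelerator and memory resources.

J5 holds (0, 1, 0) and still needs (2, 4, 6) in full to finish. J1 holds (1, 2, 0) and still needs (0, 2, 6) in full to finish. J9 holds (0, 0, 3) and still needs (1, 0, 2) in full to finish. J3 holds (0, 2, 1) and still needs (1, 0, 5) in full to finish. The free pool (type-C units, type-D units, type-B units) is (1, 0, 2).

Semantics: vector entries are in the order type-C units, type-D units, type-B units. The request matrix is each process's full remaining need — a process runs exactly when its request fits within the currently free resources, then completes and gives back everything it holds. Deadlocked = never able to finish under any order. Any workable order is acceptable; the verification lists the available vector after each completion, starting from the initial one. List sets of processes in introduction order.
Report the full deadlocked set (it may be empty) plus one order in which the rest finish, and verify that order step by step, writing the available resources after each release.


The deadlocked set is empty.
Key observation: J9 can run right away; the returned allocation unlocks the remaining processes in turn.
The rest can finish in the order J9, J3, J1, J5. Walking it through:
  pool = (1, 0, 2)
  J9 needs (1, 0, 2) <= (1, 0, 2) -> finishes; pool += (0, 0, 3) = (1, 0, 5)
  J3 needs (1, 0, 5) <= (1, 0, 5) -> finishes; pool += (0, 2, 1) = (1, 2, 6)
  J1 needs (0, 2, 6) <= (1, 2, 6) -> finishes; pool += (1, 2, 0) = (2, 4, 6)
  J5 needs (2, 4, 6) <= (2, 4, 6) -> finishes; pool += (0, 1, 0) = (2, 5, 6)


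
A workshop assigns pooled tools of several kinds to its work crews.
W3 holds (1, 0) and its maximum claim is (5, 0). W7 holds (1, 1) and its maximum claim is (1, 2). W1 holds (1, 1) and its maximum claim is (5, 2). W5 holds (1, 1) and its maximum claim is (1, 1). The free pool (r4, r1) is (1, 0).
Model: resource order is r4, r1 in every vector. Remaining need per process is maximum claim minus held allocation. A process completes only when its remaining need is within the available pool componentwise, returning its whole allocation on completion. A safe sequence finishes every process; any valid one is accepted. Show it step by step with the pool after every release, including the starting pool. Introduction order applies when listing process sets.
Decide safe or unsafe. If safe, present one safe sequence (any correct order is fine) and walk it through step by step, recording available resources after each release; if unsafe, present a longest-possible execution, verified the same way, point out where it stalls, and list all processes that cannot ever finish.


The state is UNSAFE.
Key observation: W5, W7 can finish, but then (3, 2) is all there is, and the blocked group's r4 demands exceed it.
The run W5, W7 cannot be extended any further. Verifying each step:
  pool = (1, 0)
  run W5 (needs (0, 0), free (1, 0)); after release of (1, 1) the pool is (2, 1)
  run W7 (needs (0, 1), free (2, 1)); after release of (1, 1) the pool is (3, 2)
  W3 still needs (4, 0) but only (3, 2) is free — short on r4
  W1 still needs (4, 1) but only (3, 2) is free — short on r4
Processes that can never finish: W3 and W1.


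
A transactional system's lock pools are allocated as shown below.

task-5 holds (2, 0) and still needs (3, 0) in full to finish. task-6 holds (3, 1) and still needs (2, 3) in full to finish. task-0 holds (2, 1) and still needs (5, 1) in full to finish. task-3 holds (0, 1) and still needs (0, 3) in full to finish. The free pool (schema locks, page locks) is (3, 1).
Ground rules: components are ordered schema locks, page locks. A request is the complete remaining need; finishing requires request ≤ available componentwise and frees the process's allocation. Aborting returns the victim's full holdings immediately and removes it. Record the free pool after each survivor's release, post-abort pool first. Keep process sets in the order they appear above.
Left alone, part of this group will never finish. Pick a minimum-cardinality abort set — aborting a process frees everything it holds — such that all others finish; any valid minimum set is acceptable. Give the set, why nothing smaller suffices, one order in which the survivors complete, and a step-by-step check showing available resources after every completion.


Abort task-3.
Key observation: task-6 could never have finished before the abort; with (0, 1) returned by task-3, it fits at step 3.
No smaller set exists: with zero aborts the deadlock remains.
Survivors finish in the order: task-5, task-0, task-6. Check, step by step (pool after the aborts first):
  pool = (3, 2)
  run task-5 (needs (3, 0), free (3, 2)); after release of (2, 0) the pool is (5, 2)
  run task-0 (needs (5, 1), free (5, 2)); after release of (2, 1) the pool is (7, 3)
  run task-6 (needs (2, 3), free (7, 3)); after release of (3, 1) the pool is (10, 4)


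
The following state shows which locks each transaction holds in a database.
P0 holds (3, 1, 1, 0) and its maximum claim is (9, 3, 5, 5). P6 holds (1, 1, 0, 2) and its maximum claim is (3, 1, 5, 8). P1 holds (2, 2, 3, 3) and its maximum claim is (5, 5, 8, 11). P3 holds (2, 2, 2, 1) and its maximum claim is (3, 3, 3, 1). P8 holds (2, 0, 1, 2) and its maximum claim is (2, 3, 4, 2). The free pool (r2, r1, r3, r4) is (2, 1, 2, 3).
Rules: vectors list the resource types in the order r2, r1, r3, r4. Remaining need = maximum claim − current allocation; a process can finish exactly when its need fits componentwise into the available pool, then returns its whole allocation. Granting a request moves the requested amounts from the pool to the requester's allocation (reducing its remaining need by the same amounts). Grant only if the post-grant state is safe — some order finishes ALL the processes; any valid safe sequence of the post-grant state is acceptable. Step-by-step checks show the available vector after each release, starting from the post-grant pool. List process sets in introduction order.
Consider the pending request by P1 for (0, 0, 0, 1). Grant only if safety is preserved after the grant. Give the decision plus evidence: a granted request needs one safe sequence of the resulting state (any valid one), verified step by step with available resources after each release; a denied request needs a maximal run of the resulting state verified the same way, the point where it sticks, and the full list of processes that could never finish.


DENY. Granting would leave the state unsafe.
Key observation: once P3, P8, P0 finish, the pool peaks at (9, 4, 6, 5) — and every remaining process still needs more r4 than that.
After a pretend grant, a maximal execution: P3, P8, P0 — then nothing else fits. Step-by-step check:
  pool = (2, 1, 2, 2)
  P3: need (1, 1, 1, 0) fits (2, 1, 2, 2); releases (2, 2, 2, 1), pool now (4, 3, 4, 3)
  P8: need (0, 3, 3, 0) fits (4, 3, 4, 3); releases (2, 0, 1, 2), pool now (6, 3, 5, 5)
  P0: need (6, 2, 4, 5) fits (6, 3, 5, 5); releases (3, 1, 1, 0), pool now (9, 4, 6, 5)
  blocked: P6 wants (2, 0, 5, 6), pool (9, 4, 6, 5) — not enough r4
  blocked: P1 wants (3, 3, 5, 7), pool (9, 4, 6, 5) — not enough r4
Processes that could never finish after the grant: P6 and P1.


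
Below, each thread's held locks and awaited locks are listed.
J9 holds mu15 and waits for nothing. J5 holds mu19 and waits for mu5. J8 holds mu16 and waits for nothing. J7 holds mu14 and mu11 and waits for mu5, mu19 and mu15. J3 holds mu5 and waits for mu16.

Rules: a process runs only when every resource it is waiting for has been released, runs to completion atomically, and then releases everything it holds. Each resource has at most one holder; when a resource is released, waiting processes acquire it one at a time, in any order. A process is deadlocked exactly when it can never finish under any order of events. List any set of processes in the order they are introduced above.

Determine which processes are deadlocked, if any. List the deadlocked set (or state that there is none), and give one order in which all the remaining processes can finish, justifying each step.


The deadlocked set is empty.
Key observation: all waits point, directly or indirectly, at processes that can finish, so nothing is permanently blocked.
One completion order for the rest: J8, J9, J3, J5, J7.
Step-by-step check:
  J8: no waits; runs immediately, freeing mu16
  J9: no waits; runs immediately, freeing mu15
  J3 waits on mu16 — all released -> runs and releases mu5
  J5 waits on mu5 — all released -> runs and releases mu19
  J7 waits on mu5, mu19 and mu15 — all released -> runs and releases mu14 and mu11


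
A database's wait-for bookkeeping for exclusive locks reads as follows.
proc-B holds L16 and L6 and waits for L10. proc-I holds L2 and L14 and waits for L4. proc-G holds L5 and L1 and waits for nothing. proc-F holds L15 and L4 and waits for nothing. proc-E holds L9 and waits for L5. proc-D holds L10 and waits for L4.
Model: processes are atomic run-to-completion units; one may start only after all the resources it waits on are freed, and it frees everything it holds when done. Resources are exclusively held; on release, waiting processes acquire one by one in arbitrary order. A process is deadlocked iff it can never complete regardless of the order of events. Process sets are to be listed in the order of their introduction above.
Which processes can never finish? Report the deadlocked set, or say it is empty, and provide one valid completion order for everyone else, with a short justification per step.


The deadlocked set is empty.
Key observation: there is no circular wait here — follow any chain and it reaches a process that is free to run now.
One completion order for the rest: proc-G, proc-F, proc-D, proc-I, proc-B, proc-E.
Step-by-step check:
  run proc-G (it waits on nothing); releases L5 and L1
  run proc-F (it waits on nothing); releases L15 and L4
  proc-D waits on L4 — all released -> runs and releases L10
  proc-I waits on L4 — all released -> runs and releases L2 and L14
  proc-B waits on L10 — all released -> runs and releases L16 and L6
  proc-E waits on L5 — all released -> runs and releases L9


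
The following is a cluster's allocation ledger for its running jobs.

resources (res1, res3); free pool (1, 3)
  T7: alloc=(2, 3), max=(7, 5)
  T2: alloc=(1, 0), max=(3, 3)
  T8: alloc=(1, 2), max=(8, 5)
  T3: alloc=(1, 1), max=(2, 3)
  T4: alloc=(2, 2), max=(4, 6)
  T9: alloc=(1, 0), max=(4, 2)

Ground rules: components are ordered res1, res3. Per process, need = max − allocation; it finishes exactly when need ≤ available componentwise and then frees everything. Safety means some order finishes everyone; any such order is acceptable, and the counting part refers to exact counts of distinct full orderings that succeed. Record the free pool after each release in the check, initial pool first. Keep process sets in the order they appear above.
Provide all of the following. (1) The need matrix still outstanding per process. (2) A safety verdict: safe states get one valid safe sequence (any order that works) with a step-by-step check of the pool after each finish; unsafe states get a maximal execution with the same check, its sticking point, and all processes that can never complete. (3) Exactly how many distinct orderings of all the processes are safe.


(1) Remaining need (order res1, res3):
  T7: (5, 2)
  T2: (2, 3)
  T8: (7, 3)
  T3: (1, 2)
  T4: (2, 4)
  T9: (3, 2)
(2) SAFE. One safe sequence: T3, T4, T9, T2, T7, T8.
Key observation: the order's first zero-slack moment is T3 ((1, 2) needed, (1, 3) free — a requested resource with nothing to spare).
Verifying each step:
  pool = (1, 3)
  run T3 (needs (1, 2), free (1, 3)); after release of (1, 1) the pool is (2, 4)
  run T4 (needs (2, 4), free (2, 4)); after release of (2, 2) the pool is (4, 6)
  run T9 (needs (3, 2), free (4, 6)); after release of (1, 0) the pool is (5, 6)
  run T2 (needs (2, 3), free (5, 6)); after release of (1, 0) the pool is (6, 6)
  run T7 (needs (5, 2), free (6, 6)); after release of (2, 3) the pool is (8, 9)
  run T8 (needs (7, 3), free (8, 9)); after release of (1, 2) the pool is (9, 11)
(3) Exactly 10 of the possible complete orderings are safe sequences.


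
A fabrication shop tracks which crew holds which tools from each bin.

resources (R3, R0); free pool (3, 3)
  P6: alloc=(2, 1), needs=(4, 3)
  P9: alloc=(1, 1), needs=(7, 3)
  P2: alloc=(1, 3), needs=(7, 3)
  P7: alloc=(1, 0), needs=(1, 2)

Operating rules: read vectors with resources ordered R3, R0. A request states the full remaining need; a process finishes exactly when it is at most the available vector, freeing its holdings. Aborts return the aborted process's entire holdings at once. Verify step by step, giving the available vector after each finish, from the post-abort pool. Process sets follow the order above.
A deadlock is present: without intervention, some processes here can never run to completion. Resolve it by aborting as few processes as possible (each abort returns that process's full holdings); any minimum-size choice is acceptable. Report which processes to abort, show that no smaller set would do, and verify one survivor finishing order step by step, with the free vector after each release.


Abort P2.
Key observation: P9 had no path to completion before; after the abort of P2 ((1, 3) returned), step 3 is where it fits.
Minimality: the empty abort set fails — the state is deadlocked as it stands.
The survivors complete as P6, P7, P9. Walking it through (starting from the post-abort pool):
  pool = (4, 6)
  P6: need (4, 3) fits (4, 6); releases (2, 1), pool now (6, 7)
  P7: need (1, 2) fits (6, 7); releases (1, 0), pool now (7, 7)
  P9: need (7, 3) fits (7, 7); releases (1, 1), pool now (8, 8)


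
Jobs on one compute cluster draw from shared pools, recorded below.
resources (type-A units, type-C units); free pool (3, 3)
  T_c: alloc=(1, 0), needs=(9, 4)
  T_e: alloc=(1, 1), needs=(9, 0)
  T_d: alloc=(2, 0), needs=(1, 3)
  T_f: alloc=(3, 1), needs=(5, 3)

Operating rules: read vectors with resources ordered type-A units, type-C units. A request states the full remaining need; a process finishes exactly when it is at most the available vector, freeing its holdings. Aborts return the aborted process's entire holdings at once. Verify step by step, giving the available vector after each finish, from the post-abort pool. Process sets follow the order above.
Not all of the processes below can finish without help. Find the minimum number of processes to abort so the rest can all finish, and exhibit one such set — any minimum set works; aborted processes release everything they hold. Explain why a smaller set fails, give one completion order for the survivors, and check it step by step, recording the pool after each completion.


Minimum abort set: T_c.
Key observation: the deadlocked T_e becomes finishable only because T_c released (1, 0); it completes at step 3 below.
Why nothing smaller works: aborting no one leaves the state deadlocked as given.
The survivors complete as T_d, T_f, T_e. Walking it through (starting from the post-abort pool):
  pool = (4, 3)
  run T_d (needs (1, 3), free (4, 3)); after release of (2, 0) the pool is (6, 3)
  run T_f (needs (5, 3), free (6, 3)); after release of (3, 1) the pool is (9, 4)
  run T_e (needs (9, 0), free (9, 4)); after release of (1, 1) the pool is (10, 5)


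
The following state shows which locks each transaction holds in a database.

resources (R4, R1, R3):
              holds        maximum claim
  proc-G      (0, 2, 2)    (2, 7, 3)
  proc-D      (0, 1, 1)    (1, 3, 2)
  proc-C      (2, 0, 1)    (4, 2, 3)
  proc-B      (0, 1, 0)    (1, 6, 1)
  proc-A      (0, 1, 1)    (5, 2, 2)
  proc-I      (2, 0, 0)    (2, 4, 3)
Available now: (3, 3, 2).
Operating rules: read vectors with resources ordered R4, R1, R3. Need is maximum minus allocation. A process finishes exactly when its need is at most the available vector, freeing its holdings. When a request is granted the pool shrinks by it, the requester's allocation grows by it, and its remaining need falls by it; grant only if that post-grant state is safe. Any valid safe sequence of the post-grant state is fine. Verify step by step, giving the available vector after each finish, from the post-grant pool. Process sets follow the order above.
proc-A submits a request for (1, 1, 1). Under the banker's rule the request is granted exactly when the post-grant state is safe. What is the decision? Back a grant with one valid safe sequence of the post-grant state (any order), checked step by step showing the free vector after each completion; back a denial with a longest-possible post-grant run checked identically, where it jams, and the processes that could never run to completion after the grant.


GRANT. The post-grant state is safe; one safe sequence: proc-D, proc-C, proc-A, proc-G, proc-I, proc-B.
Key observation: granting shrinks the pool to (2, 2, 1), yet proc-D still fits and the chain goes through.
Check on the post-grant state, step by step:
  pool = (2, 2, 1)
  proc-D needs (1, 2, 1) <= (2, 2, 1) -> finishes; pool += (0, 1, 1) = (2, 3, 2)
  proc-C needs (2, 2, 2) <= (2, 3, 2) -> finishes; pool += (2, 0, 1) = (4, 3, 3)
  proc-A needs (4, 0, 0) <= (4, 3, 3) -> finishes; pool += (1, 2, 2) = (5, 5, 5)
  proc-G needs (2, 5, 1) <= (5, 5, 5) -> finishes; pool += (0, 2, 2) = (5, 7, 7)
  proc-I needs (0, 4, 3) <= (5, 7, 7) -> finishes; pool += (2, 0, 0) = (7, 7, 7)
  proc-B needs (1, 5, 1) <= (7, 7, 7) -> finishes; pool += (0, 1, 0) = (7, 8, 7)


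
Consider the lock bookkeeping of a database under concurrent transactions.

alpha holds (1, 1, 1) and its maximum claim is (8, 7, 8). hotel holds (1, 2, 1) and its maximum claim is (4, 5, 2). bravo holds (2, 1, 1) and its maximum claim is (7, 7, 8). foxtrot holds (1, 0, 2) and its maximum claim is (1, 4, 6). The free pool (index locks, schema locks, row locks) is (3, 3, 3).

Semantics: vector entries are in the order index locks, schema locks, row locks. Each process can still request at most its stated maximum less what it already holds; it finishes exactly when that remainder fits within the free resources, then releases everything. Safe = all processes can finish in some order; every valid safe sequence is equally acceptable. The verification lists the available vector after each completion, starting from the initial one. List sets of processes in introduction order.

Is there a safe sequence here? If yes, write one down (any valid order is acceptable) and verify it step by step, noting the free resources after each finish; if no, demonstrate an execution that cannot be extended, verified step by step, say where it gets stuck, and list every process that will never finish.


UNSAFE.
Key observation: the wall is schema locks: completing hotel, foxtrot brings the pool only to (5, 5, 6), and all the rest need more.
The run hotel, foxtrot cannot be extended any further. Step-by-step check:
  pool = (3, 3, 3)
  hotel needs (3, 3, 1) <= (3, 3, 3) -> finishes; pool += (1, 2, 1) = (4, 5, 4)
  foxtrot needs (0, 4, 4) <= (4, 5, 4) -> finishes; pool += (1, 0, 2) = (5, 5, 6)
  blocked: alpha wants (7, 6, 7), pool (5, 5, 6) — not enough index locks, schema locks and row locks
  blocked: bravo wants (5, 6, 7), pool (5, 5, 6) — not enough schema locks and row locks
Permanently blocked: alpha and bravo.


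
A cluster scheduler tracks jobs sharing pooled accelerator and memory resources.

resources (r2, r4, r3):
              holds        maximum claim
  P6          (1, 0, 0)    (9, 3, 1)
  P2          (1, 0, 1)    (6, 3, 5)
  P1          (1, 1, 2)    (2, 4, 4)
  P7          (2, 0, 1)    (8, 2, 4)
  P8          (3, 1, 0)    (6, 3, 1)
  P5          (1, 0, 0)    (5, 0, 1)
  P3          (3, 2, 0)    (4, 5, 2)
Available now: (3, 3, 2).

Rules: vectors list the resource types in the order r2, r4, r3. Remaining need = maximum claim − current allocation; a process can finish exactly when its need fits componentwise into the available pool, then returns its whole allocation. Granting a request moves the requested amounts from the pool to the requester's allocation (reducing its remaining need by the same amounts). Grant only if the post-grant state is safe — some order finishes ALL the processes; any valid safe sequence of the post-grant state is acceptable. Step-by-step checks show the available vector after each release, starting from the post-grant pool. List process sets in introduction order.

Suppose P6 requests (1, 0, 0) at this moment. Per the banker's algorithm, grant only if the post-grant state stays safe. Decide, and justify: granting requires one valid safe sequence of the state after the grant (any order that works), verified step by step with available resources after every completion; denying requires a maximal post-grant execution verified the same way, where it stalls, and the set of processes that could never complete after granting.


GRANT. The post-grant state is safe; one safe sequence: P1, P3, P7, P8, P6, P5, P2.
Key observation: the grant leaves (2, 3, 2) free — enough for P1, whose release restarts the cascade.
Check on the post-grant state, step by step:
  pool = (2, 3, 2)
  run P1 (needs (1, 3, 2), free (2, 3, 2)); after release of (1, 1, 2) the pool is (3, 4, 4)
  run P3 (needs (1, 3, 2), free (3, 4, 4)); after release of (3, 2, 0) the pool is (6, 6, 4)
  run P7 (needs (6, 2, 3), free (6, 6, 4)); after release of (2, 0, 1) the pool is (8, 6, 5)
  run P8 (needs (3, 2, 1), free (8, 6, 5)); after release of (3, 1, 0) the pool is (11, 7, 5)
  run P6 (needs (7, 3, 1), free (11, 7, 5)); after release of (2, 0, 0) the pool is (13, 7, 5)
  run P5 (needs (4, 0, 1), free (13, 7, 5)); after release of (1, 0, 0) the pool is (14, 7, 5)
  run P2 (needs (5, 3, 4), free (14, 7, 5)); after release of (1, 0, 1) the pool is (15, 7, 6)


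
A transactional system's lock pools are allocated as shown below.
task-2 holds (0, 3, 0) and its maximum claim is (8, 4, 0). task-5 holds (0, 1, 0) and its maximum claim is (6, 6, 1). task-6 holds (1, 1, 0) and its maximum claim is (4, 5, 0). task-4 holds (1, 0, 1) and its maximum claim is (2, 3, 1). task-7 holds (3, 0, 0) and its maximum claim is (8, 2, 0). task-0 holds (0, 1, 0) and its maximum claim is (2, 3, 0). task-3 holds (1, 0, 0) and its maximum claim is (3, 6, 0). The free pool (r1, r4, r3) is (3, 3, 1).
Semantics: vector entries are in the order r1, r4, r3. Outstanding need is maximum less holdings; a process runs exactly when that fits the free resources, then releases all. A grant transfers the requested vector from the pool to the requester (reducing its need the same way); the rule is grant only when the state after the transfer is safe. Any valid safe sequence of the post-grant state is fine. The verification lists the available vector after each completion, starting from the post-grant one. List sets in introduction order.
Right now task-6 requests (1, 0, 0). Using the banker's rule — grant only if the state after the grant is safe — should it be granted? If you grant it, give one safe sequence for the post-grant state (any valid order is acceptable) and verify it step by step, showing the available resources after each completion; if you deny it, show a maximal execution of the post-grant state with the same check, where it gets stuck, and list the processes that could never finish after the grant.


GRANT: granting preserves safety; a valid post-grant sequence is task-0, task-6, task-4, task-7, task-2, task-5, task-3.
Key observation: even at the reduced pool (2, 3, 1), task-0 fits immediately, so safety survives the grant.
Check on the post-grant state, step by step:
  pool = (2, 3, 1)
  run task-0 (needs (2, 2, 0), free (2, 3, 1)); after release of (0, 1, 0) the pool is (2, 4, 1)
  run task-6 (needs (2, 4, 0), free (2, 4, 1)); after release of (2, 1, 0) the pool is (4, 5, 1)
  run task-4 (needs (1, 3, 0), free (4, 5, 1)); after release of (1, 0, 1) the pool is (5, 5, 2)
  run task-7 (needs (5, 2, 0), free (5, 5, 2)); after release of (3, 0, 0) the pool is (8, 5, 2)
  run task-2 (needs (8, 1, 0), free (8, 5, 2)); after release of (0, 3, 0) the pool is (8, 8, 2)
  run task-5 (needs (6, 5, 1), free (8, 8, 2)); after release of (0, 1, 0) the pool is (8, 9, 2)
  run task-3 (needs (2, 6, 0), free (8, 9, 2)); after release of (1, 0, 0) the pool is (9, 9, 2)


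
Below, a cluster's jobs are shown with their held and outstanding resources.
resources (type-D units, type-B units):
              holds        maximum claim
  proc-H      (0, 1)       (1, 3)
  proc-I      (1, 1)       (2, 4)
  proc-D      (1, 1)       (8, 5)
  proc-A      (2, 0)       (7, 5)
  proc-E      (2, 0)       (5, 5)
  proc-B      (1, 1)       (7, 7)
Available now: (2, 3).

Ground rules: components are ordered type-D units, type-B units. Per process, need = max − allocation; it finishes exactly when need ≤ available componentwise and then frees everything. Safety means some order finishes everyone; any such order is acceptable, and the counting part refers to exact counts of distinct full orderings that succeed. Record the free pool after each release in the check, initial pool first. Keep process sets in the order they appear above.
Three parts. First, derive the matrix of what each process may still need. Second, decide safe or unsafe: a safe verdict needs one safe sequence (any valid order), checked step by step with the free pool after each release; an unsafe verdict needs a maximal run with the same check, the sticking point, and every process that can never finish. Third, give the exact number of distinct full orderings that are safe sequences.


(1) Need matrix, components ordered type-D units, type-B units:
  proc-H: (1, 2)
  proc-I: (1, 3)
  proc-D: (7, 4)
  proc-A: (5, 5)
  proc-E: (3, 5)
  proc-B: (6, 6)
(2) SAFE, for example via the order proc-I, proc-H, proc-E, proc-A, proc-D, proc-B.
Key observation: reading the order forward, proc-I is the first process whose need (1, 3) meets the free pool (2, 3) exactly on a resource it requests.
Walking it through:
  pool = (2, 3)
  run proc-I (needs (1, 3), free (2, 3)); after release of (1, 1) the pool is (3, 4)
  run proc-H (needs (1, 2), free (3, 4)); after release of (0, 1) the pool is (3, 5)
  run proc-E (needs (3, 5), free (3, 5)); after release of (2, 0) the pool is (5, 5)
  run proc-A (needs (5, 5), free (5, 5)); after release of (2, 0) the pool is (7, 5)
  run proc-D (needs (7, 4), free (7, 5)); after release of (1, 1) the pool is (8, 6)
  run proc-B (needs (6, 6), free (8, 6)); after release of (1, 1) the pool is (9, 7)
(3) Precisely 2 of the possible complete orderings are safe sequences.
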